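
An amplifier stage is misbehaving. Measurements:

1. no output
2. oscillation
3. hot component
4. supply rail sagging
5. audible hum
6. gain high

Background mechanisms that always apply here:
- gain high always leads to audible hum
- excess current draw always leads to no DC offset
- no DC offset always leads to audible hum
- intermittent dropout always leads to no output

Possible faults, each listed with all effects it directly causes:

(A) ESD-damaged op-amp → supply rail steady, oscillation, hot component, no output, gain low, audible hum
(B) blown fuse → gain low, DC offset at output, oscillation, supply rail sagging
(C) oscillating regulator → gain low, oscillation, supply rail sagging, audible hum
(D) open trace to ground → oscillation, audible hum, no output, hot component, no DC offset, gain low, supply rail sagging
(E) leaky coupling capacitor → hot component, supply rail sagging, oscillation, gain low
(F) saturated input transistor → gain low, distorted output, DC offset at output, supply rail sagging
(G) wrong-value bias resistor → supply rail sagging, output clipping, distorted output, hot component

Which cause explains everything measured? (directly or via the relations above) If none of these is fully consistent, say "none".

For each candidate, compare predicted effects to what was observed:
(A) ESD-damaged op-amp — no output match; oscillation match; hot component match; supply rail sagging miss; audible hum match; gain high miss
(B) blown fuse — no output miss; oscillation match; hot component miss; supply rail sagging match; audible hum miss; gain high miss
(C) oscillating regulator — fails on no output, hot component, gain high (predicts gain low, not gain high)
(D) open trace to ground — no output match; oscillation match; hot component match; supply rail sagging match; audible hum match; gain high miss
(E) leaky coupling capacitor — no output miss; oscillation match; hot component match; supply rail sagging match; audible hum miss; gain high miss
(F) saturated input transistor — no output miss; oscillation miss; hot component miss; supply rail sagging match; audible hum miss; gain high miss
(G) wrong-value bias resistor — no output miss; oscillation miss; hot component match; supply rail sagging match; audible hum miss; gain high miss
None of the listed candidates fits everything.

none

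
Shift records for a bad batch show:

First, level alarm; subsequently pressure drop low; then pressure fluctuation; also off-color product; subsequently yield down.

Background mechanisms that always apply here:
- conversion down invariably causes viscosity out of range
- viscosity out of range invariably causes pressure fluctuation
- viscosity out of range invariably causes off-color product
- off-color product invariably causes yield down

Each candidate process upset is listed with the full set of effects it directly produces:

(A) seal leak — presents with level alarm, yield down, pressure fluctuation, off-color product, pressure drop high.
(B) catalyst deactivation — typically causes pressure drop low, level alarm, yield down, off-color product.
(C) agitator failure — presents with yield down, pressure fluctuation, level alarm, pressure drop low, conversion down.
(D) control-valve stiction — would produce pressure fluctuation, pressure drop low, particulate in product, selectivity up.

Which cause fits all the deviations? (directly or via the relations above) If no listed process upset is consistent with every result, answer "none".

Per-candidate check:
(A) seal leak — fails on pressure drop low (predicts pressure drop high, not pressure drop low)
(B) catalyst deactivation — level alarm +; pressure drop low +; pressure fluctuation -; off-color product +; yield down +
(C) agitator failure — level alarm +; pressure drop low +; pressure fluctuation +; off-color product + (by conversion down → viscosity out of range → off-color product); yield down +
(D) control-valve stiction — level alarm -; pressure drop low +; pressure fluctuation +; off-color product -; yield down -
(C) alone accounts for all the evidence.

C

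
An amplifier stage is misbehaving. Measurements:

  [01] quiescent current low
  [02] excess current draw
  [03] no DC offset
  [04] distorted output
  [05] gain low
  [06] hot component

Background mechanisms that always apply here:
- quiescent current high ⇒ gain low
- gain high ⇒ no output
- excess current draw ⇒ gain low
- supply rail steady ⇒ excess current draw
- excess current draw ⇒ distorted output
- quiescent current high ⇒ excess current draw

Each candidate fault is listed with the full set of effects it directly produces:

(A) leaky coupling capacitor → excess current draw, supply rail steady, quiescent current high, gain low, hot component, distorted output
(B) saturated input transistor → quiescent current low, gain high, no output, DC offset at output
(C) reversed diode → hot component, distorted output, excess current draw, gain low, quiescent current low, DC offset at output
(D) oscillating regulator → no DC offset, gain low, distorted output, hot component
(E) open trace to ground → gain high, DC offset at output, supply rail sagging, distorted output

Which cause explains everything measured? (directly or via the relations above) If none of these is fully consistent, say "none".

Checking each candidate against the observations:
(A) leaky coupling capacitor — quiescent current low ✗; excess current draw ✓; no DC offset ✗; distorted output ✓; gain low ✓; hot component ✓
(B) saturated input transistor — fails on excess current draw, no DC offset, distorted output, gain low, hot component (predicts DC offset at output, not no DC offset; predicts gain high, not gain low)
(C) reversed diode — fails on no DC offset (predicts DC offset at output, not no DC offset)
(D) oscillating regulator — quiescent current low ✗; excess current draw ✗; no DC offset ✓; distorted output ✓; gain low ✓; hot component ✓
(E) open trace to ground — fails on quiescent current low, excess current draw, no DC offset, gain low, hot component (predicts DC offset at output, not no DC offset; predicts gain high, not gain low)
No candidate is consistent with all observations.

none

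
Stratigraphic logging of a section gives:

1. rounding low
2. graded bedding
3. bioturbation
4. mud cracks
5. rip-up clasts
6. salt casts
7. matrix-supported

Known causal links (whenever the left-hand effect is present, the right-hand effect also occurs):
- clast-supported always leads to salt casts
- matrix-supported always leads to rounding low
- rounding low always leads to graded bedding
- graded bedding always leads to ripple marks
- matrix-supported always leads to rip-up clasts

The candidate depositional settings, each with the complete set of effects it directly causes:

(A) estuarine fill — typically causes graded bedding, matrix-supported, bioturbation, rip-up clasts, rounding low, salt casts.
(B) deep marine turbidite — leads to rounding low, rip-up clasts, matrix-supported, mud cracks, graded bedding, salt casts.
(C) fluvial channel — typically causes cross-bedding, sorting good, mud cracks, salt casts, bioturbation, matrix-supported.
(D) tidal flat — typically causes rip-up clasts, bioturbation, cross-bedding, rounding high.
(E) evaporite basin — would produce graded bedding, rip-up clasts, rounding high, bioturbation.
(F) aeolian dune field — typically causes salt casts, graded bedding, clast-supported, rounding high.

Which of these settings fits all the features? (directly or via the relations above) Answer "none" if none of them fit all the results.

C

Testing each hypothesis:
(A) estuarine fill — rounding low yes; graded bedding yes; bioturbation yes; mud cracks NO; rip-up clasts yes; salt casts yes; matrix-supported yes
(B) deep marine turbidite — does not account for bioturbation
(C) fluvial channel — accounts for every observation (rounding low by matrix-supported → rounding low)
(D) tidal flat — rounding low NO; graded bedding NO; bioturbation yes; mud cracks NO; rip-up clasts yes; salt casts NO; matrix-supported NO
(E) evaporite basin — fails on rounding low, mud cracks, salt casts, matrix-supported (predicts rounding high, not rounding low)
(F) aeolian dune field — fails on rounding low, bioturbation, mud cracks, rip-up clasts, matrix-supported (predicts rounding high, not rounding low; predicts clast-supported, not matrix-supported)
(C) is the only candidate with no mismatches.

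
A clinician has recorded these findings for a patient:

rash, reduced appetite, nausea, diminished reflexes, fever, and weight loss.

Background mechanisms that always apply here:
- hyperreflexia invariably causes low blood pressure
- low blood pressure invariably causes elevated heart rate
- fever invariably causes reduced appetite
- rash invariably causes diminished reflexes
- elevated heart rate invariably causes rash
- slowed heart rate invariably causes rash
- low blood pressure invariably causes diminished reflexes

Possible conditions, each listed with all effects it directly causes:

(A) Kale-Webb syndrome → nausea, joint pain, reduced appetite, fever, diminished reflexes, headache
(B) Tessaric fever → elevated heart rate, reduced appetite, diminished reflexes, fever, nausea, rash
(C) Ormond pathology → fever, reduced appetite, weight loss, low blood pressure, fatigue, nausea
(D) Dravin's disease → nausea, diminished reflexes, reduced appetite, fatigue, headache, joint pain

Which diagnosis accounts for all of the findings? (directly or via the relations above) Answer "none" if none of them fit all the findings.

For each candidate, compare predicted effects to what was observed:
(A) Kale-Webb syndrome — rash ✗; reduced appetite ✓; nausea ✓; diminished reflexes ✓; fever ✓; weight loss ✗
(B) Tessaric fever — rash ✓; reduced appetite ✓; nausea ✓; diminished reflexes ✓; fever ✓; weight loss ✗
(C) Ormond pathology — rash ✓ (through low blood pressure → elevated heart rate → rash); reduced appetite ✓; nausea ✓; diminished reflexes ✓ (through low blood pressure → diminished reflexes); fever ✓; weight loss ✓
(D) Dravin's disease — does not account for rash, fever, weight loss
Only (C) is consistent with every observation.

C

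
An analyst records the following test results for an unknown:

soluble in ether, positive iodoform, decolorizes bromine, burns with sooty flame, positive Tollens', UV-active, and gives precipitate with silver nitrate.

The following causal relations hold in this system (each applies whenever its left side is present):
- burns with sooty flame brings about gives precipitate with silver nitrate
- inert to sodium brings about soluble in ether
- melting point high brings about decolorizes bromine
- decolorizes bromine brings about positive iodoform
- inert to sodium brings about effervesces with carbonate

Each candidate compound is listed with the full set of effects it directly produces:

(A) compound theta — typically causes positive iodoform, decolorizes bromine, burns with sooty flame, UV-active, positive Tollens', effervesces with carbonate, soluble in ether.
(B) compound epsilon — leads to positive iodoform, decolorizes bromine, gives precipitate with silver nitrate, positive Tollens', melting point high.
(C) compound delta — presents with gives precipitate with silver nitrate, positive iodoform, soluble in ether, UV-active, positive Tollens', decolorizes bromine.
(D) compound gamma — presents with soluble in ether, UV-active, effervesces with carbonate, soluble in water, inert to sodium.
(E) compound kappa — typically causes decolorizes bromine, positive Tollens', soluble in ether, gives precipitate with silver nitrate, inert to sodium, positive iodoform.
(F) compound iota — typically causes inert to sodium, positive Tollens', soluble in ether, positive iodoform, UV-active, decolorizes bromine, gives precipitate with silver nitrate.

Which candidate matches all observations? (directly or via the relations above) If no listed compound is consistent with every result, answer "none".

Per-candidate check:
(A) compound theta — soluble in ether +; positive iodoform +; decolorizes bromine +; burns with sooty flame +; positive Tollens' +; UV-active +; gives precipitate with silver nitrate + (through burns with sooty flame → gives precipitate with silver nitrate)
(B) compound epsilon — soluble in ether -; positive iodoform +; decolorizes bromine +; burns with sooty flame -; positive Tollens' +; UV-active -; gives precipitate with silver nitrate +
(C) compound delta — does not account for burns with sooty flame
(D) compound gamma — soluble in ether +; positive iodoform -; decolorizes bromine -; burns with sooty flame -; positive Tollens' -; UV-active +; gives precipitate with silver nitrate -
(E) compound kappa — does not account for burns with sooty flame, UV-active
(F) compound iota — does not account for burns with sooty flame
(A) alone accounts for all the evidence.

A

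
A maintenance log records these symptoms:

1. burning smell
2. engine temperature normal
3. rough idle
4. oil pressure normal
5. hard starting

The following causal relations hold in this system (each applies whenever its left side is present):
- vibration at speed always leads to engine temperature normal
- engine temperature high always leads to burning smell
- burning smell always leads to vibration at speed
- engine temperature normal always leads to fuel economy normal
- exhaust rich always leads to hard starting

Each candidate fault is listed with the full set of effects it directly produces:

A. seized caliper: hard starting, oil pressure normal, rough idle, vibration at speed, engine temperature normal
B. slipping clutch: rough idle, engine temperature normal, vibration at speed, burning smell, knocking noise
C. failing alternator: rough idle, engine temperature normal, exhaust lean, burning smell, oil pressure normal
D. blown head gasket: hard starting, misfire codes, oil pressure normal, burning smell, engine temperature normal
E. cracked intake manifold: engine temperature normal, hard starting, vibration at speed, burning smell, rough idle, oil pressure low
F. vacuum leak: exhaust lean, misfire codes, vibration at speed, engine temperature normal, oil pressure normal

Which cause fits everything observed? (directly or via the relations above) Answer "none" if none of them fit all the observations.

Checking each candidate against the observations:
(A) seized caliper — does not account for burning smell
(B) slipping clutch — does not account for oil pressure normal, hard starting
(C) failing alternator — burning smell ✓; engine temperature normal ✓; rough idle ✓; oil pressure normal ✓; hard starting ✗
(D) blown head gasket — does not account for rough idle
(E) cracked intake manifold — burning smell ✓; engine temperature normal ✓; rough idle ✓; oil pressure normal ✗; hard starting ✓
(F) vacuum leak — burning smell ✗; engine temperature normal ✓; rough idle ✗; oil pressure normal ✓; hard starting ✗
Every candidate fails on at least one observation.

none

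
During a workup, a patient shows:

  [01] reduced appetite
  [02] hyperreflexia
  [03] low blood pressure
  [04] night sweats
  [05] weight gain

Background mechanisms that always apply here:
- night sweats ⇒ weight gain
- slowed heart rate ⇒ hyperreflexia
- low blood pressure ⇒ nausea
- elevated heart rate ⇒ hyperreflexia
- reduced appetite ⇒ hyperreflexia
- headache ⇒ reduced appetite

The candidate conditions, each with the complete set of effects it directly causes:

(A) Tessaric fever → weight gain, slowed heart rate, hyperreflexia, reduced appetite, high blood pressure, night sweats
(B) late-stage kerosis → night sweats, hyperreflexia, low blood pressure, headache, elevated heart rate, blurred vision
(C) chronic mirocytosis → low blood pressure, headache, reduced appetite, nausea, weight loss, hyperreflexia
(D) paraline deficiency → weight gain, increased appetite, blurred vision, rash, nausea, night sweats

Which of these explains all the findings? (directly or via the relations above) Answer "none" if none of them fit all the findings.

Checking each candidate against the observations:
(A) Tessaric fever — fails on low blood pressure (predicts high blood pressure, not low blood pressure)
(B) late-stage kerosis — accounts for every observation (reduced appetite via headache → reduced appetite)
(C) chronic mirocytosis — reduced appetite yes; hyperreflexia yes; low blood pressure yes; night sweats NO; weight gain NO
(D) paraline deficiency — fails on reduced appetite, hyperreflexia, low blood pressure (predicts increased appetite, not reduced appetite)
(B) alone accounts for all the evidence.

B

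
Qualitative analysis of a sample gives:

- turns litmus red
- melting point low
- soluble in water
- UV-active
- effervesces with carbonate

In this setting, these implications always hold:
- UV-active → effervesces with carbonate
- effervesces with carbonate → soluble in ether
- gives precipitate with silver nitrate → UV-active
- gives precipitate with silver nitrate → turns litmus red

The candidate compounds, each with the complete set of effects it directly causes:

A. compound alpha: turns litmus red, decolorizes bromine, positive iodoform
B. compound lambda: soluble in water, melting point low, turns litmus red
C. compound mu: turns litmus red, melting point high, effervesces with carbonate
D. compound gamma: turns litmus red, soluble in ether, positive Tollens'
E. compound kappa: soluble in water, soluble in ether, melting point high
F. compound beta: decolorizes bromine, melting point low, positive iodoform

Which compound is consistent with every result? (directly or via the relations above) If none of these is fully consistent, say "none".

none

Testing each hypothesis:
(A) compound alpha — turns litmus red yes; melting point low NO; soluble in water NO; UV-active NO; effervesces with carbonate NO
(B) compound lambda — turns litmus red yes; melting point low yes; soluble in water yes; UV-active NO; effervesces with carbonate NO
(C) compound mu — turns litmus red yes; melting point low NO; soluble in water NO; UV-active NO; effervesces with carbonate yes
(D) compound gamma — turns litmus red yes; melting point low NO; soluble in water NO; UV-active NO; effervesces with carbonate NO
(E) compound kappa — fails on turns litmus red, melting point low, UV-active, effervesces with carbonate (predicts melting point high, not melting point low)
(F) compound beta — turns litmus red NO; melting point low yes; soluble in water NO; UV-active NO; effervesces with carbonate NO
No candidate is consistent with all observations.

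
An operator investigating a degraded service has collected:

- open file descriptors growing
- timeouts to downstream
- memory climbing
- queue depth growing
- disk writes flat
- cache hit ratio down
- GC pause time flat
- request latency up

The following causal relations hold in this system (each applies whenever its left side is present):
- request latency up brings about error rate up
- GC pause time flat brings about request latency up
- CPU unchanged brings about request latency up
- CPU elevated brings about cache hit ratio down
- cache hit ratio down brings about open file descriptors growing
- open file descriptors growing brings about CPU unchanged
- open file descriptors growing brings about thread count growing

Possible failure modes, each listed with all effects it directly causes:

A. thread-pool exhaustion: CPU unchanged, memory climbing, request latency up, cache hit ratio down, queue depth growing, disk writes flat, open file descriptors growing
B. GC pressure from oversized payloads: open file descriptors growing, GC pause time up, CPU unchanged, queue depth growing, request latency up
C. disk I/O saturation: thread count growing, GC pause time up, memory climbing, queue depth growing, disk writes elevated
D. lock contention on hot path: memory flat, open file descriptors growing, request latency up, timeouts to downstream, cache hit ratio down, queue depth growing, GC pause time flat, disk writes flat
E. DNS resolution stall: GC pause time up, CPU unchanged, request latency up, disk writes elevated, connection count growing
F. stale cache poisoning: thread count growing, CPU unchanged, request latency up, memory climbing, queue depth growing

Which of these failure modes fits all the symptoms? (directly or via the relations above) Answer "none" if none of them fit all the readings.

none

Checking each candidate against the observations:
(A) thread-pool exhaustion — open file descriptors growing yes; timeouts to downstream NO; memory climbing yes; queue depth growing yes; disk writes flat yes; cache hit ratio down yes; GC pause time flat NO; request latency up yes
(B) GC pressure from oversized payloads — fails on timeouts to downstream, memory climbing, disk writes flat, cache hit ratio down, GC pause time flat (predicts GC pause time up, not GC pause time flat)
(C) disk I/O saturation — open file descriptors growing NO; timeouts to downstream NO; memory climbing yes; queue depth growing yes; disk writes flat NO; cache hit ratio down NO; GC pause time flat NO; request latency up NO
(D) lock contention on hot path — open file descriptors growing yes; timeouts to downstream yes; memory climbing NO; queue depth growing yes; disk writes flat yes; cache hit ratio down yes; GC pause time flat yes; request latency up yes
(E) DNS resolution stall — open file descriptors growing NO; timeouts to downstream NO; memory climbing NO; queue depth growing NO; disk writes flat NO; cache hit ratio down NO; GC pause time flat NO; request latency up yes
(F) stale cache poisoning — does not account for open file descriptors growing, timeouts to downstream, disk writes flat, cache hit ratio down, GC pause time flat
No candidate is consistent with all observations.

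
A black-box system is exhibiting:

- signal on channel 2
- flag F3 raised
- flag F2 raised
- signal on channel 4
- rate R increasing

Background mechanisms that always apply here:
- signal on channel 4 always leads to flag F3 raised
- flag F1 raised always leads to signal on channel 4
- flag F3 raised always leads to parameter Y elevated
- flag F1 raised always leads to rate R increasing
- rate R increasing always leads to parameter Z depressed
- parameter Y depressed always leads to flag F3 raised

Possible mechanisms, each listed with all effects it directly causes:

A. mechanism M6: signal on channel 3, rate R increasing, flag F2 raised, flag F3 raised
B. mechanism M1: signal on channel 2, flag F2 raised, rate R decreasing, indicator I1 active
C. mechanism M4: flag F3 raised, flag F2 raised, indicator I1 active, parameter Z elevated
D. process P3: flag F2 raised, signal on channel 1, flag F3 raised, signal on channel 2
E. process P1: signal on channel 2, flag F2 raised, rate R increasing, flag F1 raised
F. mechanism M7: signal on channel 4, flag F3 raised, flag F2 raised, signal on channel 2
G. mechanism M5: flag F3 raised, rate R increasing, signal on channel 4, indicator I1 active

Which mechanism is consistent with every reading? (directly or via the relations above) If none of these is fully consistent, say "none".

E

Testing each hypothesis:
(A) mechanism M6 — does not account for signal on channel 2, signal on channel 4
(B) mechanism M1 — signal on channel 2 +; flag F3 raised -; flag F2 raised +; signal on channel 4 -; rate R increasing -
(C) mechanism M4 — does not account for signal on channel 2, signal on channel 4, rate R increasing
(D) process P3 — signal on channel 2 +; flag F3 raised +; flag F2 raised +; signal on channel 4 -; rate R increasing -
(E) process P1 — accounts for every observation (flag F3 raised through flag F1 raised → signal on channel 4 → flag F3 raised)
(F) mechanism M7 — does not account for rate R increasing
(G) mechanism M5 — signal on channel 2 -; flag F3 raised +; flag F2 raised -; signal on channel 4 +; rate R increasing +
(E) alone accounts for all the evidence.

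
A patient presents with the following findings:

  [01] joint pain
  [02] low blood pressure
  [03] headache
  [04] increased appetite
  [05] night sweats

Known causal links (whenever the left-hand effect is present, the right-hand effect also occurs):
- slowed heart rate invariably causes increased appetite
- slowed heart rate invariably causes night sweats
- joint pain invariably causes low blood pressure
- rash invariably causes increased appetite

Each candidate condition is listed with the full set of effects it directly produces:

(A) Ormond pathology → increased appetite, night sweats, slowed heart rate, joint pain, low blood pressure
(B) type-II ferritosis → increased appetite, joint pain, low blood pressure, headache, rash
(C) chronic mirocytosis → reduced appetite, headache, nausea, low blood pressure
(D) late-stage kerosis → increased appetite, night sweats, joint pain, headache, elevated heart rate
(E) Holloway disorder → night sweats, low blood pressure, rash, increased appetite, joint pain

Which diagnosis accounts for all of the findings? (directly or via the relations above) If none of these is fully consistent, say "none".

D

For each candidate, compare predicted effects to what was observed:
(A) Ormond pathology — does not account for headache
(B) type-II ferritosis — does not account for night sweats
(C) chronic mirocytosis — fails on joint pain, increased appetite, night sweats (predicts reduced appetite, not increased appetite)
(D) late-stage kerosis — accounts for every observation (low blood pressure via joint pain → low blood pressure)
(E) Holloway disorder — joint pain ✓; low blood pressure ✓; headache ✗; increased appetite ✓; night sweats ✓
(D) alone accounts for all the evidence.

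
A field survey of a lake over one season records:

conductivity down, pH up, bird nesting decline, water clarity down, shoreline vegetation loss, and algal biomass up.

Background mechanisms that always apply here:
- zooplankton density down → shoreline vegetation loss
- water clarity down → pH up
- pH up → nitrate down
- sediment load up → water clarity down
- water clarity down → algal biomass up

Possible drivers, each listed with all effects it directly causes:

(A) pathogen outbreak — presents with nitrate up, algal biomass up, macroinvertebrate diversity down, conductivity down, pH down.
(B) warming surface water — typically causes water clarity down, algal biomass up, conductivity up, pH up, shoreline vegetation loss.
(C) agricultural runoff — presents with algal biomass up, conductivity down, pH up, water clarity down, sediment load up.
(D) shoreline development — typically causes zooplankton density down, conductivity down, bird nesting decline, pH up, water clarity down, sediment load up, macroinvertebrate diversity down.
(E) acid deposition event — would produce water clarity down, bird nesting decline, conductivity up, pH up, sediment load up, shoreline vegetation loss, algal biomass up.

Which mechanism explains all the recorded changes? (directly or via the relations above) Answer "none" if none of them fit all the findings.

Testing each hypothesis:
(A) pathogen outbreak — conductivity down match; pH up miss; bird nesting decline miss; water clarity down miss; shoreline vegetation loss miss; algal biomass up match
(B) warming surface water — conductivity down miss; pH up match; bird nesting decline miss; water clarity down match; shoreline vegetation loss match; algal biomass up match
(C) agricultural runoff — conductivity down match; pH up match; bird nesting decline miss; water clarity down match; shoreline vegetation loss miss; algal biomass up match
(D) shoreline development — conductivity down match; pH up match; bird nesting decline match; water clarity down match; shoreline vegetation loss match (via zooplankton density down → shoreline vegetation loss); algal biomass up match (via water clarity down → algal biomass up)
(E) acid deposition event — conductivity down miss; pH up match; bird nesting decline match; water clarity down match; shoreline vegetation loss match; algal biomass up match
(D) is the only candidate with no mismatches.

D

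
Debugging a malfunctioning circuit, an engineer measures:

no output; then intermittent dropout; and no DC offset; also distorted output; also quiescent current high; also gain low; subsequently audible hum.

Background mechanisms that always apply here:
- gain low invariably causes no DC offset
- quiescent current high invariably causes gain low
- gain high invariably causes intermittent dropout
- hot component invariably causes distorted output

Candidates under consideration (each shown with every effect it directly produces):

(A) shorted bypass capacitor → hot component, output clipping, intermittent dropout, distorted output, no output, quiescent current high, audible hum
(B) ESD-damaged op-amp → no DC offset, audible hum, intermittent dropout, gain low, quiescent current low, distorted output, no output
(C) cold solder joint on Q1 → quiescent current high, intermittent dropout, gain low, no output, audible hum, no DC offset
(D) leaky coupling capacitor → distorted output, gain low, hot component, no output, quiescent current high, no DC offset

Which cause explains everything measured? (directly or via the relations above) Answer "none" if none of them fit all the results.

Testing each hypothesis:
(A) shorted bypass capacitor — no output match; intermittent dropout match; no DC offset match (by quiescent current high → gain low → no DC offset); distorted output match; quiescent current high match; gain low match (by quiescent current high → gain low); audible hum match
(B) ESD-damaged op-amp — no output match; intermittent dropout match; no DC offset match; distorted output match; quiescent current high miss; gain low match; audible hum match
(C) cold solder joint on Q1 — no output match; intermittent dropout match; no DC offset match; distorted output miss; quiescent current high match; gain low match; audible hum match
(D) leaky coupling capacitor — no output match; intermittent dropout miss; no DC offset match; distorted output match; quiescent current high match; gain low match; audible hum miss
(A) alone accounts for all the evidence.

A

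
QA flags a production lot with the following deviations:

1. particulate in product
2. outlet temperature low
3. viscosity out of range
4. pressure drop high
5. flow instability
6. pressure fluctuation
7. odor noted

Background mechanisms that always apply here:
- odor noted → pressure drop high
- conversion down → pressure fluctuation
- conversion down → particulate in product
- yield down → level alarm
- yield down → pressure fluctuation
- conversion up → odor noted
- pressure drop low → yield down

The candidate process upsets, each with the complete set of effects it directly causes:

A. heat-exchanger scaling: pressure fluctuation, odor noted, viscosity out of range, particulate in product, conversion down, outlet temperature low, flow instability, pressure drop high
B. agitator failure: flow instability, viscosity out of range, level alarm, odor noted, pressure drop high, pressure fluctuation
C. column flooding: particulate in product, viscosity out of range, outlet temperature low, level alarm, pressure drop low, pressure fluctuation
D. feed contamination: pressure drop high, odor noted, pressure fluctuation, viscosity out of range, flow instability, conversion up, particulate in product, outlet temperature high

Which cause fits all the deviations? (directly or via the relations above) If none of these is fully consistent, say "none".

Per-candidate check:
(A) heat-exchanger scaling — particulate in product match; outlet temperature low match; viscosity out of range match; pressure drop high match; flow instability match; pressure fluctuation match; odor noted match
(B) agitator failure — does not account for particulate in product, outlet temperature low
(C) column flooding — particulate in product match; outlet temperature low match; viscosity out of range match; pressure drop high miss; flow instability miss; pressure fluctuation match; odor noted miss
(D) feed contamination — fails on outlet temperature low (predicts outlet temperature high, not outlet temperature low)
Only (A) is consistent with every observation.

A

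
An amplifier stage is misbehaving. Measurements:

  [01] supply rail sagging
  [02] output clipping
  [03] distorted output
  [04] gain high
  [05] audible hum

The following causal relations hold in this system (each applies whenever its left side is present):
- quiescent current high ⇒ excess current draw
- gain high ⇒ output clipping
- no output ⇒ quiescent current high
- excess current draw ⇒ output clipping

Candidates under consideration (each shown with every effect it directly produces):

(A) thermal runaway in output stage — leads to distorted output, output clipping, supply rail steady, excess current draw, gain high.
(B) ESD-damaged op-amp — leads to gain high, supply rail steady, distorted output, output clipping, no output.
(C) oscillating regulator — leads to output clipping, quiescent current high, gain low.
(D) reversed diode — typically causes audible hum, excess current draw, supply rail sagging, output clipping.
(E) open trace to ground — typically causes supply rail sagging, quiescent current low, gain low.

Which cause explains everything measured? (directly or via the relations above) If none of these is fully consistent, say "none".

none

Testing each hypothesis:
(A) thermal runaway in output stage — fails on supply rail sagging, audible hum (predicts supply rail steady, not supply rail sagging)
(B) ESD-damaged op-amp — fails on supply rail sagging, audible hum (predicts supply rail steady, not supply rail sagging)
(C) oscillating regulator — supply rail sagging NO; output clipping yes; distorted output NO; gain high NO; audible hum NO
(D) reversed diode — does not account for distorted output, gain high
(E) open trace to ground — fails on output clipping, distorted output, gain high, audible hum (predicts gain low, not gain high)
No candidate is consistent with all observations.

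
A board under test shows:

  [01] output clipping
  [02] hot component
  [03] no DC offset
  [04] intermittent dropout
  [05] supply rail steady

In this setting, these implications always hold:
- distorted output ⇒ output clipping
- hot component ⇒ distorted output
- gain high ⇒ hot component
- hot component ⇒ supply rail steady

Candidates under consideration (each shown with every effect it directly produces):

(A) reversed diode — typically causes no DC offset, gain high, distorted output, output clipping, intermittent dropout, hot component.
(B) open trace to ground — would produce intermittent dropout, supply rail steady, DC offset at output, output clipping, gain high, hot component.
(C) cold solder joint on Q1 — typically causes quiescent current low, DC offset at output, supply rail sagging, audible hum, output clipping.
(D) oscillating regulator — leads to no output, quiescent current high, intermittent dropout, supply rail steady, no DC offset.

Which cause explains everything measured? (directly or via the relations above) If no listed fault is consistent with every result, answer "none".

Testing each hypothesis:
(A) reversed diode — accounts for every observation (supply rail steady by hot component → supply rail steady)
(B) open trace to ground — fails on no DC offset (predicts DC offset at output, not no DC offset)
(C) cold solder joint on Q1 — output clipping ✓; hot component ✗; no DC offset ✗; intermittent dropout ✗; supply rail steady ✗
(D) oscillating regulator — does not account for output clipping, hot component
(A) is the only candidate with no mismatches.

A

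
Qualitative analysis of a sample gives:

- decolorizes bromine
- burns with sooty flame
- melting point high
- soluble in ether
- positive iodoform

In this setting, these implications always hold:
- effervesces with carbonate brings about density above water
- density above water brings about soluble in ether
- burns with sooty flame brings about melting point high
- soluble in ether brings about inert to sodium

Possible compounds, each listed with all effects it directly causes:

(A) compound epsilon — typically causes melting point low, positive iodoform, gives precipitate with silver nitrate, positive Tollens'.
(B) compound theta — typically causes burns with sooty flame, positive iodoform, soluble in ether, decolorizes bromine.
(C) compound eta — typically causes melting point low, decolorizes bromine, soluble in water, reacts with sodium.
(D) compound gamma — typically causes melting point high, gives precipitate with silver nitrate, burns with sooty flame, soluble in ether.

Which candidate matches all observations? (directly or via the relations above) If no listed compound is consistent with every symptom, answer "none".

B

Testing each hypothesis:
(A) compound epsilon — decolorizes bromine ✗; burns with sooty flame ✗; melting point high ✗; soluble in ether ✗; positive iodoform ✓
(B) compound theta — accounts for every observation (melting point high by burns with sooty flame → melting point high)
(C) compound eta — decolorizes bromine ✓; burns with sooty flame ✗; melting point high ✗; soluble in ether ✗; positive iodoform ✗
(D) compound gamma — does not account for decolorizes bromine, positive iodoform
(B) alone accounts for all the evidence.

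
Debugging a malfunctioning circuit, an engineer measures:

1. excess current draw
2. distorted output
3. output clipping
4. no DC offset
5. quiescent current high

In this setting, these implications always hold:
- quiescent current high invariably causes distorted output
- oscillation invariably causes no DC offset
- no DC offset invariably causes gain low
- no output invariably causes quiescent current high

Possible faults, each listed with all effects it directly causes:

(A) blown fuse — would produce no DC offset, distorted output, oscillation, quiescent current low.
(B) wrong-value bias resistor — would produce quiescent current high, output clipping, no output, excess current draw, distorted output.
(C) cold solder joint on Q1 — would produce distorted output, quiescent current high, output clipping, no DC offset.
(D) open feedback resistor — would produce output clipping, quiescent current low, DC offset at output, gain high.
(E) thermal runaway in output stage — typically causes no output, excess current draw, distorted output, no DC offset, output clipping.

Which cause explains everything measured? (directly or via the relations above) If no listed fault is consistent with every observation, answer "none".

E

Testing each hypothesis:
(A) blown fuse — excess current draw NO; distorted output yes; output clipping NO; no DC offset yes; quiescent current high NO
(B) wrong-value bias resistor — excess current draw yes; distorted output yes; output clipping yes; no DC offset NO; quiescent current high yes
(C) cold solder joint on Q1 — does not account for excess current draw
(D) open feedback resistor — excess current draw NO; distorted output NO; output clipping yes; no DC offset NO; quiescent current high NO
(E) thermal runaway in output stage — accounts for every observation (quiescent current high by no output → quiescent current high)
(E) is the only candidate with no mismatches.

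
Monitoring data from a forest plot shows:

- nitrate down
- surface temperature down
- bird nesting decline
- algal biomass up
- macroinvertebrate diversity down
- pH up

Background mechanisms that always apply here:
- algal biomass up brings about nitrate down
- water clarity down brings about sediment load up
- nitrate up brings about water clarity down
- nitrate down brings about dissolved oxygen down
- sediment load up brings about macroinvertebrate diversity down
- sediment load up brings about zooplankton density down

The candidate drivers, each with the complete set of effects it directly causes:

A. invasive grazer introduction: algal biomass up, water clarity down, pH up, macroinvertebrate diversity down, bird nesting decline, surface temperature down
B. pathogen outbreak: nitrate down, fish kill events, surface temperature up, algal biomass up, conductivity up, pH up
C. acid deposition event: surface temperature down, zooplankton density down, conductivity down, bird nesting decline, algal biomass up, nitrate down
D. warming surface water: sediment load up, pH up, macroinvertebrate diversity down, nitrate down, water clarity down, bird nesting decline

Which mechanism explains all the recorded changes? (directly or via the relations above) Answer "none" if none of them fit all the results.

A

Testing each hypothesis:
(A) invasive grazer introduction — accounts for every observation (nitrate down via algal biomass up → nitrate down)
(B) pathogen outbreak — nitrate down match; surface temperature down miss; bird nesting decline miss; algal biomass up match; macroinvertebrate diversity down miss; pH up match
(C) acid deposition event — does not account for macroinvertebrate diversity down, pH up
(D) warming surface water — nitrate down match; surface temperature down miss; bird nesting decline match; algal biomass up miss; macroinvertebrate diversity down match; pH up match
(A) is the only candidate with no mismatches.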